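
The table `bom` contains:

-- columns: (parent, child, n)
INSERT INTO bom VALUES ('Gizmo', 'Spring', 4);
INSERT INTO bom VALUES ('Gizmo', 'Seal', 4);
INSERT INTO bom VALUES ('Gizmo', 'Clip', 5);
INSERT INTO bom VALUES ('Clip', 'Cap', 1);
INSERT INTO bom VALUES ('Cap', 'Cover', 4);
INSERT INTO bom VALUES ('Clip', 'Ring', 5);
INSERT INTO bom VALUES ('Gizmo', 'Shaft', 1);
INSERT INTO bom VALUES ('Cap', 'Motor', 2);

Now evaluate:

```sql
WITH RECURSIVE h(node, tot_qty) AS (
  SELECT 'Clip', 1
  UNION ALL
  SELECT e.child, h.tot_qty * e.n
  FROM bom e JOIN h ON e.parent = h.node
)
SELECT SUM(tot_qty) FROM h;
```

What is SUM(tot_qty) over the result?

13

Base: (Clip, tot_qty=1).
Iteration 1: components of {Clip} -> Cap = 1*1 = 1, Ring = 1*5 = 5.
Iteration 2: components of {Cap,Ring} -> Cover = 1*4 = 4, Motor = 1*2 = 2.
Iteration 3: no further components; recursion stops.
SUM(tot_qty) = 1 + 1 + 5 + 4 + 2 = 13.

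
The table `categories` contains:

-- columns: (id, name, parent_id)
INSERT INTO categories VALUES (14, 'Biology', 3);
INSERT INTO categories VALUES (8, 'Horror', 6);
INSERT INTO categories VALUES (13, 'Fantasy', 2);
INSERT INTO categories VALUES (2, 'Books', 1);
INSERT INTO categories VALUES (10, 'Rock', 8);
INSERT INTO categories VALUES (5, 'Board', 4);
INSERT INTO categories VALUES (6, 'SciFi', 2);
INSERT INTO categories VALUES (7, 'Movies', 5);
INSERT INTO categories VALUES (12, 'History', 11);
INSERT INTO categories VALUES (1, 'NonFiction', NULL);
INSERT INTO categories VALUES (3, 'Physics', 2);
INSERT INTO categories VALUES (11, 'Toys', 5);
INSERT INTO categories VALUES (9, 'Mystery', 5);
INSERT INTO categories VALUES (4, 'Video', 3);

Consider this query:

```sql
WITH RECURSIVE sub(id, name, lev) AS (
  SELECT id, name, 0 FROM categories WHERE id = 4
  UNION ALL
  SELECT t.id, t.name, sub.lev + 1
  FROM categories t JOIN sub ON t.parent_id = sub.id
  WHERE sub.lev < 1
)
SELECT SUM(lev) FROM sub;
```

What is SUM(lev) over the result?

1

Base: id=4 (Video) at lev 0.
Iteration 1: rows with parent_id in {4} -> Board (id 5, lev 1).
Iteration 2: lev < 1 fails for all current rows; recursion stops.
SUM(lev) = 0 + 1 = 1.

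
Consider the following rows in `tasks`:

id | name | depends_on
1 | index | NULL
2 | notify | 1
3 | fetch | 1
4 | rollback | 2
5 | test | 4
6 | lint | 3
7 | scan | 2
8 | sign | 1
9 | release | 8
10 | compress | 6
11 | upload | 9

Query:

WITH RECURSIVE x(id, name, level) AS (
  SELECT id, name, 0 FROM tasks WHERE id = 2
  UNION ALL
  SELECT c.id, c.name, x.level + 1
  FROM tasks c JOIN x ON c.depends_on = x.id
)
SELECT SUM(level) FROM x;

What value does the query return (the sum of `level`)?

4

Base: id=2 (notify) at level 0.
Iteration 1: rows with depends_on in {2} -> rollback (id 4, level 1), scan (id 7, level 1).
Iteration 2: rows with depends_on in {4,7} -> test (id 5, level 2).
Iteration 3: no rows with depends_on in {5}; recursion stops.
SUM(level) = 0 + 1 + 1 + 2 = 4.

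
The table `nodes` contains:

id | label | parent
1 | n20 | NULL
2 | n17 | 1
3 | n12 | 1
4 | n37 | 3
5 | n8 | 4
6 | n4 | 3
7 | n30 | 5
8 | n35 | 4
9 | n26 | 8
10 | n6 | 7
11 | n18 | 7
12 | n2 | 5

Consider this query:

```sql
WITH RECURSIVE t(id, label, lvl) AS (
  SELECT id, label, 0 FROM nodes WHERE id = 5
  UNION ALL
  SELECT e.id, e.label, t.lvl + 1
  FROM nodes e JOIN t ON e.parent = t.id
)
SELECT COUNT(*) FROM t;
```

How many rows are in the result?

5

Base: id=5 (n8) at lvl 0.
Iteration 1: rows with parent in {5} -> n30 (id 7, lvl 1), n2 (id 12, lvl 1).
Iteration 2: rows with parent in {7,12} -> n6 (id 10, lvl 2), n18 (id 11, lvl 2).
Iteration 3: no rows with parent in {10,11}; recursion stops.
Total rows emitted: 5.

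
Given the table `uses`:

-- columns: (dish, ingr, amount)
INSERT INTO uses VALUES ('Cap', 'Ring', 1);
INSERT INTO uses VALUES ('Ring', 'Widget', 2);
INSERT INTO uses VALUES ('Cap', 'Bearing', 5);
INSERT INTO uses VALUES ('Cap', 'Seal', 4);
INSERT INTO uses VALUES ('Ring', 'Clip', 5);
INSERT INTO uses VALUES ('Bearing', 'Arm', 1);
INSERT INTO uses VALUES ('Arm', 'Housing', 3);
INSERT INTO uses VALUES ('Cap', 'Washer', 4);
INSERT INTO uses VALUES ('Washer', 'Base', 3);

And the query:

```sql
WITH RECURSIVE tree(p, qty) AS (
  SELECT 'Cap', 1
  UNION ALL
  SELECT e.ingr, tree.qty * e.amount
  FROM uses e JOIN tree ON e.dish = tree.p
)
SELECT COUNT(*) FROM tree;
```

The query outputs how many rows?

Base: (Cap, qty=1).
Iteration 1: components of {Cap} -> Bearing = 1*5 = 5, Ring = 1*1 = 1, Seal = 1*4 = 4, Washer = 1*4 = 4.
Iteration 2: components of {Bearing,Ring,Seal,Washer} -> Arm = 5*1 = 5, Base = 4*3 = 12, Clip = 1*5 = 5, Widget = 1*2 = 2.
Iteration 3: components of {Arm,Base,Clip,Widget} -> Housing = 5*3 = 15.
Iteration 4: no further components; recursion stops.
Total rows emitted: 10.

10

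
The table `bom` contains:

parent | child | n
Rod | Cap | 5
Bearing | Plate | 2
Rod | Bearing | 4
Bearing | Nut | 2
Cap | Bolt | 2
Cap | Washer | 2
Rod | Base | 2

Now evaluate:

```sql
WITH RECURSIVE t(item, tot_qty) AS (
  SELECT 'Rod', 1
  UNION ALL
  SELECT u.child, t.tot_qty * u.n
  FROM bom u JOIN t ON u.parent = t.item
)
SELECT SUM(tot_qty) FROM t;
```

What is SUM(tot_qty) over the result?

Base: (Rod, tot_qty=1).
Iteration 1: components of {Rod} -> Base = 1*2 = 2, Bearing = 1*4 = 4, Cap = 1*5 = 5.
Iteration 2: components of {Base,Bearing,Cap} -> Bolt = 5*2 = 10, Nut = 4*2 = 8, Plate = 4*2 = 8, Washer = 5*2 = 10.
Iteration 3: no further components; recursion stops.
SUM(tot_qty) = 1 + 5 + 4 + 2 + 10 + 10 + 8 + 8 = 48.

48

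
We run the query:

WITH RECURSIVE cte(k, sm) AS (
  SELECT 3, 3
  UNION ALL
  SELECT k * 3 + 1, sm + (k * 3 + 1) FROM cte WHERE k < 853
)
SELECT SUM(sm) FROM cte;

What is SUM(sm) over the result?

Base: k=3, sm=3.
Iteration 1: 3 < 853 holds -> k = 3 * 3 + 1 = 10, sm = 3 + 10 = 13.
Iteration 2: 10 < 853 holds -> k = 10 * 3 + 1 = 31, sm = 13 + 31 = 44.
Iteration 3: 31 < 853 holds -> k = 31 * 3 + 1 = 94, sm = 44 + 94 = 138.
Iteration 4: 94 < 853 holds -> k = 94 * 3 + 1 = 283, sm = 138 + 283 = 421.
Iteration 5: 283 < 853 holds -> k = 283 * 3 + 1 = 850, sm = 421 + 850 = 1271.
Iteration 6: 850 < 853 holds -> k = 850 * 3 + 1 = 2551, sm = 1271 + 2551 = 3822.
Iteration 7: 2551 < 853 fails; recursion stops.
SUM(sm) = 3 + 13 + 44 + 138 + 421 + 1271 + 3822 = 5712.

5712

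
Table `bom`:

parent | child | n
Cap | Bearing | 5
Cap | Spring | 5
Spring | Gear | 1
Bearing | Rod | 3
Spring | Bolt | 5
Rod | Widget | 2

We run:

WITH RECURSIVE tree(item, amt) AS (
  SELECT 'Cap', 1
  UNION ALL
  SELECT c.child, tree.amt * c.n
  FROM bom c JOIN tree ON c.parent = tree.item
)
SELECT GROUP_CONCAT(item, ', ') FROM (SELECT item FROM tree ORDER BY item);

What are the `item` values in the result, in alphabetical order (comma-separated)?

Base: (Cap, amt=1).
Iteration 1: components of {Cap} -> Bearing = 1*5 = 5, Spring = 1*5 = 5.
Iteration 2: components of {Bearing,Spring} -> Bolt = 5*5 = 25, Gear = 5*1 = 5, Rod = 5*3 = 15.
Iteration 3: components of {Bolt,Gear,Rod} -> Widget = 15*2 = 30.
Iteration 4: no further components; recursion stops.

Bearing, Bolt, Cap, Gear, Rod, Spring, Widget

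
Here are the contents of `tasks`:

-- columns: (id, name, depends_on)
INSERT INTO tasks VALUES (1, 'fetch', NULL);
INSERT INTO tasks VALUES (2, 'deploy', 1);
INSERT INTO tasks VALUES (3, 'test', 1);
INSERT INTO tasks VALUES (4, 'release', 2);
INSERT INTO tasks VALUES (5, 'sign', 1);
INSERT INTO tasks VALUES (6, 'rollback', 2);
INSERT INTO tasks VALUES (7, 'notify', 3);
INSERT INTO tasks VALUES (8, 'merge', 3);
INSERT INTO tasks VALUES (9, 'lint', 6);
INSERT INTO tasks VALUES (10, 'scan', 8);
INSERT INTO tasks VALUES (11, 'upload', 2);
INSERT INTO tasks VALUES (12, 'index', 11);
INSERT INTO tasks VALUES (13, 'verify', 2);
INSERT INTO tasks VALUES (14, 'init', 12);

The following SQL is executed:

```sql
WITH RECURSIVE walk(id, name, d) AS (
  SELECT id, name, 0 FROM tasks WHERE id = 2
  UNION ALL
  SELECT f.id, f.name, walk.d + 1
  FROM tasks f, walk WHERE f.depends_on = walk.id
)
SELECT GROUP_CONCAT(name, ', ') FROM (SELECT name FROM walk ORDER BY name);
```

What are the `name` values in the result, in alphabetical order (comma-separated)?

Base: id=2 (deploy) at d 0.
Iteration 1: rows with depends_on in {2} -> release (id 4, d 1), rollback (id 6, d 1), upload (id 11, d 1), verify (id 13, d 1).
Iteration 2: rows with depends_on in {4,6,11,13} -> lint (id 9, d 2), index (id 12, d 2).
Iteration 3: rows with depends_on in {9,12} -> init (id 14, d 3).
Iteration 4: no rows with depends_on in {14}; recursion stops.

deploy, index, init, lint, release, rollback, upload, verify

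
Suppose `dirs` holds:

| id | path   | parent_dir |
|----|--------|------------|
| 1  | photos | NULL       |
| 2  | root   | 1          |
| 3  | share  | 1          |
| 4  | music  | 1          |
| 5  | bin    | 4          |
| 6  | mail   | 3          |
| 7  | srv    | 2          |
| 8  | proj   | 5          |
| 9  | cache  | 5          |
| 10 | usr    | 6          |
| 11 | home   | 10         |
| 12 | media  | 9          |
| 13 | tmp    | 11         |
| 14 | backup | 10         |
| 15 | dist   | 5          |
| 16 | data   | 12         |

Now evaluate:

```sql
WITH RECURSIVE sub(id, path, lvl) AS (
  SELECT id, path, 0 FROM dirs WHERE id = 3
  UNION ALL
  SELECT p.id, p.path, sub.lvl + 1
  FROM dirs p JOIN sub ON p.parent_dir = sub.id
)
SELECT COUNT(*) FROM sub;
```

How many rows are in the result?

Base: id=3 (share) at lvl 0.
Iteration 1: rows with parent_dir in {3} -> mail (id 6, lvl 1).
Iteration 2: rows with parent_dir in {6} -> usr (id 10, lvl 2).
Iteration 3: rows with parent_dir in {10} -> home (id 11, lvl 3), backup (id 14, lvl 3).
Iteration 4: rows with parent_dir in {11,14} -> tmp (id 13, lvl 4).
Iteration 5: no rows with parent_dir in {13}; recursion stops.
Total rows emitted: 6.

6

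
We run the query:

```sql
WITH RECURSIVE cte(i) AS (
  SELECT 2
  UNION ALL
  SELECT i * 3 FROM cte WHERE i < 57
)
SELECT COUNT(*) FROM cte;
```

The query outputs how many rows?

5

Base: i=2.
Iteration 1: 2 < 57 holds -> i = 2 * 3 = 6.
Iteration 2: 6 < 57 holds -> i = 6 * 3 = 18.
Iteration 3: 18 < 57 holds -> i = 18 * 3 = 54.
Iteration 4: 54 < 57 holds -> i = 54 * 3 = 162.
Iteration 5: 162 < 57 fails; recursion stops.
Total rows emitted: 5.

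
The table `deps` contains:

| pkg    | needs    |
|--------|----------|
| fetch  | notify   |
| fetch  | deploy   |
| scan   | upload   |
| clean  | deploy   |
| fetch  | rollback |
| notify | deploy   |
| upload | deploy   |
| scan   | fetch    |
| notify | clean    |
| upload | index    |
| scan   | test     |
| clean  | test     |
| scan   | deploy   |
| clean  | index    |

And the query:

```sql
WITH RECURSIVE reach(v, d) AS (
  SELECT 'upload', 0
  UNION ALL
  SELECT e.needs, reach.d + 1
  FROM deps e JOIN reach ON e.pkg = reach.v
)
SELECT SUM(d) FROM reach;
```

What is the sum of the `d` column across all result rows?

2

Base: (upload, d=0).
Iteration 1: edges from {upload} -> (deploy, d=1), (index, d=1).
Iteration 2: no outgoing edges from {deploy,index}; recursion stops.
SUM(d) = 0 + 1 + 1 = 2.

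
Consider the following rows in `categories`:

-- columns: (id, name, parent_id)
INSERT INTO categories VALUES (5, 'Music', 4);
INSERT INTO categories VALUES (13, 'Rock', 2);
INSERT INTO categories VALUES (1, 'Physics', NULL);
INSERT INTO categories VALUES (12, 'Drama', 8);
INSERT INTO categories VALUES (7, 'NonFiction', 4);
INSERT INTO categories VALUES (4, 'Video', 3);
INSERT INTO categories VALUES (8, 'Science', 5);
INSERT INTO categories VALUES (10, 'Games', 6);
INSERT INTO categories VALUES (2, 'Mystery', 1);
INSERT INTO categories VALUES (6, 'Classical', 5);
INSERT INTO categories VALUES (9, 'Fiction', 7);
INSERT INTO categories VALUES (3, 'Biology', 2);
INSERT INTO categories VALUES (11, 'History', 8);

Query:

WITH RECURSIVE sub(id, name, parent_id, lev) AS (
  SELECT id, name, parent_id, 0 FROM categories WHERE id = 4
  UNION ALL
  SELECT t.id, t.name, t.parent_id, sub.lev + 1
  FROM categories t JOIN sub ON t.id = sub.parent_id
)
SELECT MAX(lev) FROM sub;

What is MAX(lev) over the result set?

3

Base: id=4 (Video), parent_id=3, lev 0.
Iteration 1: join on id=3 -> Biology (id 3, parent_id=2, lev 1).
Iteration 2: join on id=2 -> Mystery (id 2, parent_id=1, lev 2).
Iteration 3: join on id=1 -> Physics (id 1, parent_id=NULL, lev 3).
Iteration 4: parent_id is NULL; no match; recursion stops.
lev values: 0, 1, 2, 3; the maximum is 3.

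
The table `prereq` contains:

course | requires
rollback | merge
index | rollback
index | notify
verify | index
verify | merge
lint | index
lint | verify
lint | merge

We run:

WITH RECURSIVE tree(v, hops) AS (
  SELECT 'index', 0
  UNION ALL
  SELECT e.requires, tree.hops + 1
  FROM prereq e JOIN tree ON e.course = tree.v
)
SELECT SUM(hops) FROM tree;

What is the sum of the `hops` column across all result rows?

Base: (index, hops=0).
Iteration 1: edges from {index} -> (notify, hops=1), (rollback, hops=1).
Iteration 2: edges from {notify,rollback} -> (merge, hops=2).
Iteration 3: no outgoing edges from {merge}; recursion stops.
SUM(hops) = 0 + 1 + 1 + 2 = 4.

4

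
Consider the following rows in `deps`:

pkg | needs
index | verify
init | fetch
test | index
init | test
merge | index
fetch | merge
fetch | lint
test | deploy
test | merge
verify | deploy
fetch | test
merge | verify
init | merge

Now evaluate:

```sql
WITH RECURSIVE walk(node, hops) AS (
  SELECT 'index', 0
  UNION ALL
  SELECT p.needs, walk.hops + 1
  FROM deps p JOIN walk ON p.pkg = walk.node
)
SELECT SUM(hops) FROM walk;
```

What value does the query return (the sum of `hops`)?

Base: (index, hops=0).
Iteration 1: edges from {index} -> (verify, hops=1).
Iteration 2: edges from {verify} -> (deploy, hops=2).
Iteration 3: no outgoing edges from {deploy}; recursion stops.
SUM(hops) = 0 + 1 + 2 = 3.

3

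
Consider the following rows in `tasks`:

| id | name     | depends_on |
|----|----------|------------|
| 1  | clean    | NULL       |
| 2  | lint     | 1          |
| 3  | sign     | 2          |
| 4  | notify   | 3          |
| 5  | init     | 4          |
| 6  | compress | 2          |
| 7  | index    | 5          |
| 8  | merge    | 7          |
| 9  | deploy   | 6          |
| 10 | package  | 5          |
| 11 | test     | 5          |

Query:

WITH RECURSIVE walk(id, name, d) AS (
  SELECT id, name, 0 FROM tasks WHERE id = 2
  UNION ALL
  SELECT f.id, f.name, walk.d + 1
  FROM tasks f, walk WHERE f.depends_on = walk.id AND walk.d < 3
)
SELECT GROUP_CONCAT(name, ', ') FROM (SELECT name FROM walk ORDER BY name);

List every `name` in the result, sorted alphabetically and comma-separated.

compress, deploy, init, lint, notify, sign

Base: id=2 (lint) at d 0.
Iteration 1: rows with depends_on in {2} -> sign (id 3, d 1), compress (id 6, d 1).
Iteration 2: rows with depends_on in {3,6} -> notify (id 4, d 2), deploy (id 9, d 2).
Iteration 3: rows with depends_on in {4,9} -> init (id 5, d 3).
Iteration 4: d < 3 fails for all current rows; recursion stops.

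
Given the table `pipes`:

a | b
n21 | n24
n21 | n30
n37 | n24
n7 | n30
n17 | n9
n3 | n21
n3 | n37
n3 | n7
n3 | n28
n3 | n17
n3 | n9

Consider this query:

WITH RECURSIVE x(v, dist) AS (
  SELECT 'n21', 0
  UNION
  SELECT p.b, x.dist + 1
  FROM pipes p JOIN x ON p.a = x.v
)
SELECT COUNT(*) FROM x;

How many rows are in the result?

Base: (n21, dist=0).
Iteration 1: edges from {n21} -> (n24, dist=1), (n30, dist=1).
Iteration 2: no outgoing edges from {n24,n30}; recursion stops.
Total rows emitted: 3.

3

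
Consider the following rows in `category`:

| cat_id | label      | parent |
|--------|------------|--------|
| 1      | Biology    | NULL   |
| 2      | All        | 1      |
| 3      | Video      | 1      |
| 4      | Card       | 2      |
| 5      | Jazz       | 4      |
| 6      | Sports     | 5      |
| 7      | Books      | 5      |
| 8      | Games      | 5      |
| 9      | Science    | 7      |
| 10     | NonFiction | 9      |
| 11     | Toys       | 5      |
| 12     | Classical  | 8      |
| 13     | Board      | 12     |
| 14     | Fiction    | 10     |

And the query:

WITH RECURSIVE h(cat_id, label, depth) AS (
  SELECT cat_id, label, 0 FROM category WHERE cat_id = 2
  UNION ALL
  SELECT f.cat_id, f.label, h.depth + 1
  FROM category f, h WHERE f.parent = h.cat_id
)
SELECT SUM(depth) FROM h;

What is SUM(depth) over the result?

39

Base: cat_id=2 (All) at depth 0.
Iteration 1: rows with parent in {2} -> Card (id 4, depth 1).
Iteration 2: rows with parent in {4} -> Jazz (id 5, depth 2).
Iteration 3: rows with parent in {5} -> Sports (id 6, depth 3), Books (id 7, depth 3), Games (id 8, depth 3), Toys (id 11, depth 3).
Iteration 4: rows with parent in {6,7,8,11} -> Science (id 9, depth 4), Classical (id 12, depth 4).
Iteration 5: rows with parent in {9,12} -> NonFiction (id 10, depth 5), Board (id 13, depth 5).
Iteration 6: rows with parent in {10,13} -> Fiction (id 14, depth 6).
Iteration 7: no rows with parent in {14}; recursion stops.
SUM(depth) = 0 + 1 + 2 + 3 + 3 + 3 + 3 + 4 + 4 + 5 + 5 + 6 = 39.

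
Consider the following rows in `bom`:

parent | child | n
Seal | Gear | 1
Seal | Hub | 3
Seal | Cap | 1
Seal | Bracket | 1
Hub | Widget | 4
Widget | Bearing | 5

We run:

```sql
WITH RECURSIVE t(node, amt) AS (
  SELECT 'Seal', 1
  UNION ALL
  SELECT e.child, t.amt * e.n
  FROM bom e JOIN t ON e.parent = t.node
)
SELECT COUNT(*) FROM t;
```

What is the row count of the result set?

Base: (Seal, amt=1).
Iteration 1: components of {Seal} -> Bracket = 1*1 = 1, Cap = 1*1 = 1, Gear = 1*1 = 1, Hub = 1*3 = 3.
Iteration 2: components of {Bracket,Cap,Gear,Hub} -> Widget = 3*4 = 12.
Iteration 3: components of {Widget} -> Bearing = 12*5 = 60.
Iteration 4: no further components; recursion stops.
Total rows emitted: 7.

7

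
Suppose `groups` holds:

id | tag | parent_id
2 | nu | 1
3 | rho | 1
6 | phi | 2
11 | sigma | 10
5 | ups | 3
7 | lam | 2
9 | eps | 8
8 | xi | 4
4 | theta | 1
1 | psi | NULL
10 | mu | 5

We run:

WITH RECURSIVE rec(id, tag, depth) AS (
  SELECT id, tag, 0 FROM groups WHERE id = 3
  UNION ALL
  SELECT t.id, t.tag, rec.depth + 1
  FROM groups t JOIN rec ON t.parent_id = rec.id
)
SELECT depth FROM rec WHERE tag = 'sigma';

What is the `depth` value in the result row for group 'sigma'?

3

Base: id=3 (rho) at depth 0.
Iteration 1: rows with parent_id in {3} -> ups (id 5, depth 1).
Iteration 2: rows with parent_id in {5} -> mu (id 10, depth 2).
Iteration 3: rows with parent_id in {10} -> sigma (id 11, depth 3).
Iteration 4: no rows with parent_id in {11}; recursion stops.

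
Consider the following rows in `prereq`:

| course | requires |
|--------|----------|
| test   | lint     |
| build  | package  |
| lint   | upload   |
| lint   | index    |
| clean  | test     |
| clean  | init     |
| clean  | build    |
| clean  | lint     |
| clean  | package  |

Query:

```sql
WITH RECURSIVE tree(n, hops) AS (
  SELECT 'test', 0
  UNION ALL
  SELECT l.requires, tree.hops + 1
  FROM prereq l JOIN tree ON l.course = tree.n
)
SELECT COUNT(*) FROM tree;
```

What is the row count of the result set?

Base: (test, hops=0).
Iteration 1: edges from {test} -> (lint, hops=1).
Iteration 2: edges from {lint} -> (index, hops=2), (upload, hops=2).
Iteration 3: no outgoing edges from {index,upload}; recursion stops.
Total rows emitted: 4.

4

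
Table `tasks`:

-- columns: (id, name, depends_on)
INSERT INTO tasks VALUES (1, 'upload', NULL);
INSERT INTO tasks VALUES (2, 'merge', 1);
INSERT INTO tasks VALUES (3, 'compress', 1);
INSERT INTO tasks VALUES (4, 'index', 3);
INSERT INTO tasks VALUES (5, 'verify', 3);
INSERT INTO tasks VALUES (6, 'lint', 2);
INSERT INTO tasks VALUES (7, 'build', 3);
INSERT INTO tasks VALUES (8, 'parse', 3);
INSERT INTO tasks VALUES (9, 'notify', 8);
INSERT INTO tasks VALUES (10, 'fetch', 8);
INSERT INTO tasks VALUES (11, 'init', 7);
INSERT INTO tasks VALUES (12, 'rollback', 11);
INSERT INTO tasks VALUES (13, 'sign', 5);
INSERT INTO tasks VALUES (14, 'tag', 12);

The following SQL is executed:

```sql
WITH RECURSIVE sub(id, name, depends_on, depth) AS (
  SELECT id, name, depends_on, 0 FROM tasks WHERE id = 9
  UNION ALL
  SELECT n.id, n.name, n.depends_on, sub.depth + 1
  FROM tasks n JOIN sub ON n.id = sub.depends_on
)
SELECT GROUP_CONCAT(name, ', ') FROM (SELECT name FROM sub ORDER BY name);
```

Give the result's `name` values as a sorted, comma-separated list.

Base: id=9 (notify), depends_on=8, depth 0.
Iteration 1: join on id=8 -> parse (id 8, depends_on=3, depth 1).
Iteration 2: join on id=3 -> compress (id 3, depends_on=1, depth 2).
Iteration 3: join on id=1 -> upload (id 1, depends_on=NULL, depth 3).
Iteration 4: depends_on is NULL; no match; recursion stops.

compress, notify, parse, upload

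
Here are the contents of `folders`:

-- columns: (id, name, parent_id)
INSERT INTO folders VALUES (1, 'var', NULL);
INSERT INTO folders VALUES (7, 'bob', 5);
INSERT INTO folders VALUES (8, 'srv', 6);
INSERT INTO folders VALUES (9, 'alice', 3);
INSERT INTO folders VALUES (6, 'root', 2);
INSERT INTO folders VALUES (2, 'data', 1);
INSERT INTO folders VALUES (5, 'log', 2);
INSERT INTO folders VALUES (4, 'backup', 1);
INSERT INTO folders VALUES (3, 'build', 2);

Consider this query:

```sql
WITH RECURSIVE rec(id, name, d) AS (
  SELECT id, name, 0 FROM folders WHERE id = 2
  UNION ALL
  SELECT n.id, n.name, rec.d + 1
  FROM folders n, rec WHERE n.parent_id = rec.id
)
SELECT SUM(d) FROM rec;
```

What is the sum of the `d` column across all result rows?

9

Base: id=2 (data) at d 0.
Iteration 1: rows with parent_id in {2} -> build (id 3, d 1), log (id 5, d 1), root (id 6, d 1).
Iteration 2: rows with parent_id in {3,5,6} -> bob (id 7, d 2), srv (id 8, d 2), alice (id 9, d 2).
Iteration 3: no rows with parent_id in {7,8,9}; recursion stops.
SUM(d) = 0 + 1 + 1 + 1 + 2 + 2 + 2 = 9.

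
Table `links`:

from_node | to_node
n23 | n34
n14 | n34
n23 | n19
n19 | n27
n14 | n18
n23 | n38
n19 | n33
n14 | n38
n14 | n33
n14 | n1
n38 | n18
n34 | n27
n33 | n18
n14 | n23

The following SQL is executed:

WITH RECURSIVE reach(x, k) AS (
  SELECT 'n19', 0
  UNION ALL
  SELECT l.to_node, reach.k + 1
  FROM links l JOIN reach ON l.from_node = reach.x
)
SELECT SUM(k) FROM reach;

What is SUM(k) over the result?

Base: (n19, k=0).
Iteration 1: edges from {n19} -> (n27, k=1), (n33, k=1).
Iteration 2: edges from {n27,n33} -> (n18, k=2).
Iteration 3: no outgoing edges from {n18}; recursion stops.
SUM(k) = 0 + 1 + 1 + 2 = 4.

4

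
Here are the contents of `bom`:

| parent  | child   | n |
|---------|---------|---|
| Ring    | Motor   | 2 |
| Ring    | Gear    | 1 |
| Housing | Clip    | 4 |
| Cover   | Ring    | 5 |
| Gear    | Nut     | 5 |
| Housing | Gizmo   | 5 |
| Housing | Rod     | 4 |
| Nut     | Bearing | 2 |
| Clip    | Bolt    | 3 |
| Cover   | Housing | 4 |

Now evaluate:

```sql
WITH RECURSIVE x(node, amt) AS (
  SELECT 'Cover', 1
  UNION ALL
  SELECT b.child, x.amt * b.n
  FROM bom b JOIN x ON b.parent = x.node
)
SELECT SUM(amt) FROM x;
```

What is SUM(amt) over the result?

Base: (Cover, amt=1).
Iteration 1: components of {Cover} -> Housing = 1*4 = 4, Ring = 1*5 = 5.
Iteration 2: components of {Housing,Ring} -> Clip = 4*4 = 16, Gear = 5*1 = 5, Gizmo = 4*5 = 20, Motor = 5*2 = 10, Rod = 4*4 = 16.
Iteration 3: components of {Clip,Gear,Gizmo,Motor,Rod} -> Bolt = 16*3 = 48, Nut = 5*5 = 25.
Iteration 4: components of {Bolt,Nut} -> Bearing = 25*2 = 50.
Iteration 5: no further components; recursion stops.
SUM(amt) = 1 + 5 + 4 + 10 + 5 + 16 + 20 + 16 + 25 + 48 + 50 = 200.

200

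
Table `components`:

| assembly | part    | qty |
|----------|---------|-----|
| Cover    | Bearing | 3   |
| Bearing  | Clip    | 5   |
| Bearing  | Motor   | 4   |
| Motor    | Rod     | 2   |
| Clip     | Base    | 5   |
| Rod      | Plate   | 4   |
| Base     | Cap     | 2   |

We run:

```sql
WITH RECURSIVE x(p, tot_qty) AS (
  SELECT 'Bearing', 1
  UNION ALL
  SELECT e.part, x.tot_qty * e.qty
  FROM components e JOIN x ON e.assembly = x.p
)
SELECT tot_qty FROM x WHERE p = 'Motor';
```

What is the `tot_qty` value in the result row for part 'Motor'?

4

Base: (Bearing, tot_qty=1).
Iteration 1: components of {Bearing} -> Clip = 1*5 = 5, Motor = 1*4 = 4.
Iteration 2: components of {Clip,Motor} -> Base = 5*5 = 25, Rod = 4*2 = 8.
Iteration 3: components of {Base,Rod} -> Cap = 25*2 = 50, Plate = 8*4 = 32.
Iteration 4: no further components; recursion stops.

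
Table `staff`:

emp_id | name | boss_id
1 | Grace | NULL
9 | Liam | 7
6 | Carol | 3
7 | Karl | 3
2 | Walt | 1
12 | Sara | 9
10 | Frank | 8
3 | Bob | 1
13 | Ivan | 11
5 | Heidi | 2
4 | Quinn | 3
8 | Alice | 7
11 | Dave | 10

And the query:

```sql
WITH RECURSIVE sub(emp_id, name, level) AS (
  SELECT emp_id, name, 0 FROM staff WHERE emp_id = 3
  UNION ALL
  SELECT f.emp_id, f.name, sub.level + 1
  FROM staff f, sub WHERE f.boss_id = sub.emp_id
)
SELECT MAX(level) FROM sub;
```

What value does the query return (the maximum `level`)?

Base: emp_id=3 (Bob) at level 0.
Iteration 1: rows with boss_id in {3} -> Quinn (id 4, level 1), Carol (id 6, level 1), Karl (id 7, level 1).
Iteration 2: rows with boss_id in {4,6,7} -> Alice (id 8, level 2), Liam (id 9, level 2).
Iteration 3: rows with boss_id in {8,9} -> Frank (id 10, level 3), Sara (id 12, level 3).
Iteration 4: rows with boss_id in {10,12} -> Dave (id 11, level 4).
Iteration 5: rows with boss_id in {11} -> Ivan (id 13, level 5).
Iteration 6: no rows with boss_id in {13}; recursion stops.
level values: 0, 1, 1, 1, 2, 2, 3, 3, 4, 5; the maximum is 5.

5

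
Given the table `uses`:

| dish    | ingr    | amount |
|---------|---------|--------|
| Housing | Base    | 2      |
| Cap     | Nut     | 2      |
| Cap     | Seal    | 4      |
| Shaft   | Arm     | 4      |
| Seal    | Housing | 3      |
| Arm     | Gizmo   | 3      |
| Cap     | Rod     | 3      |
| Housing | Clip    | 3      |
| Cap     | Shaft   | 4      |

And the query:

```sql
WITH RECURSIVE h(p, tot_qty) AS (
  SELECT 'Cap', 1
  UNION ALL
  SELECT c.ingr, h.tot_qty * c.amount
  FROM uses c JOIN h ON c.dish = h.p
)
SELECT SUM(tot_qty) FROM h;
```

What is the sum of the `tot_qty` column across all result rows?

Base: (Cap, tot_qty=1).
Iteration 1: components of {Cap} -> Nut = 1*2 = 2, Rod = 1*3 = 3, Seal = 1*4 = 4, Shaft = 1*4 = 4.
Iteration 2: components of {Nut,Rod,Seal,Shaft} -> Arm = 4*4 = 16, Housing = 4*3 = 12.
Iteration 3: components of {Arm,Housing} -> Base = 12*2 = 24, Clip = 12*3 = 36, Gizmo = 16*3 = 48.
Iteration 4: no further components; recursion stops.
SUM(tot_qty) = 1 + 3 + 4 + 4 + 2 + 16 + 12 + 48 + 24 + 36 = 150.

150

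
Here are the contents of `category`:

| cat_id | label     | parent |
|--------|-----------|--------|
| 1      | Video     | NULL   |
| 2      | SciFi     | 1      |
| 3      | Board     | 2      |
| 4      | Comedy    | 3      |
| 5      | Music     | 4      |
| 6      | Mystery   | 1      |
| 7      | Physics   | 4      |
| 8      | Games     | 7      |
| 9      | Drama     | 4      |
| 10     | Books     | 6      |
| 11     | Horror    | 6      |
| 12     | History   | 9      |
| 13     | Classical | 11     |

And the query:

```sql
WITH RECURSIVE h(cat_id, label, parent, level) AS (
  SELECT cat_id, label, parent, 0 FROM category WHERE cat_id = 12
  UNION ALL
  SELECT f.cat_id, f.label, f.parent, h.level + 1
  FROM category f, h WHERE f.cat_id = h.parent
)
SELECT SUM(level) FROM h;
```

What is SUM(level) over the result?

15

Base: cat_id=12 (History), parent=9, level 0.
Iteration 1: join on cat_id=9 -> Drama (id 9, parent=4, level 1).
Iteration 2: join on cat_id=4 -> Comedy (id 4, parent=3, level 2).
Iteration 3: join on cat_id=3 -> Board (id 3, parent=2, level 3).
Iteration 4: join on cat_id=2 -> SciFi (id 2, parent=1, level 4).
Iteration 5: join on cat_id=1 -> Video (id 1, parent=NULL, level 5).
Iteration 6: parent is NULL; no match; recursion stops.
SUM(level) = 0 + 1 + 2 + 3 + 4 + 5 = 15.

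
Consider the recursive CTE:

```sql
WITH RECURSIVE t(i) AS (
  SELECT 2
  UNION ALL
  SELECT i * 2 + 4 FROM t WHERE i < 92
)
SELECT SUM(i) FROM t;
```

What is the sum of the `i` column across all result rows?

Base: i=2.
Iteration 1: 2 < 92 holds -> i = 2 * 2 + 4 = 8.
Iteration 2: 8 < 92 holds -> i = 8 * 2 + 4 = 20.
Iteration 3: 20 < 92 holds -> i = 20 * 2 + 4 = 44.
Iteration 4: 44 < 92 holds -> i = 44 * 2 + 4 = 92.
Iteration 5: 92 < 92 fails; recursion stops.
SUM(i) = 2 + 8 + 20 + 44 + 92 = 166.

166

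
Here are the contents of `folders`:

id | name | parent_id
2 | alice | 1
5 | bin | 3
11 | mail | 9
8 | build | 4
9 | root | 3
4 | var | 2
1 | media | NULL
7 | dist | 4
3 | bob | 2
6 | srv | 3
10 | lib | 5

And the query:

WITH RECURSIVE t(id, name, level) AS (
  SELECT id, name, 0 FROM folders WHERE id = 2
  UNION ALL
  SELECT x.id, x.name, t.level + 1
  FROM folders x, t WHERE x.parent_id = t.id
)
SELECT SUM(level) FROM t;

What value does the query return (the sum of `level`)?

Base: id=2 (alice) at level 0.
Iteration 1: rows with parent_id in {2} -> bob (id 3, level 1), var (id 4, level 1).
Iteration 2: rows with parent_id in {3,4} -> bin (id 5, level 2), srv (id 6, level 2), dist (id 7, level 2), build (id 8, level 2), root (id 9, level 2).
Iteration 3: rows with parent_id in {5,6,7,8,9} -> lib (id 10, level 3), mail (id 11, level 3).
Iteration 4: no rows with parent_id in {10,11}; recursion stops.
SUM(level) = 0 + 1 + 1 + 2 + 2 + 2 + 2 + 2 + 3 + 3 = 18.

18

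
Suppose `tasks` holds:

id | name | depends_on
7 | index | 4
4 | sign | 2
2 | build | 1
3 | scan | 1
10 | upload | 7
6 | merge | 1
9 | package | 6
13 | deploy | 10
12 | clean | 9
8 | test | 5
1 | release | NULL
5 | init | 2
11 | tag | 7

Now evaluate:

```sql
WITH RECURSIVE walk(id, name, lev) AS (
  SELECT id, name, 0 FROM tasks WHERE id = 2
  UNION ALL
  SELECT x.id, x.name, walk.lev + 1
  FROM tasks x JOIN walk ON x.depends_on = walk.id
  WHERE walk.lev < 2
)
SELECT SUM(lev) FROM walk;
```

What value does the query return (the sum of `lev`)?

Base: id=2 (build) at lev 0.
Iteration 1: rows with depends_on in {2} -> sign (id 4, lev 1), init (id 5, lev 1).
Iteration 2: rows with depends_on in {4,5} -> index (id 7, lev 2), test (id 8, lev 2).
Iteration 3: lev < 2 fails for all current rows; recursion stops.
SUM(lev) = 0 + 1 + 1 + 2 + 2 = 6.

6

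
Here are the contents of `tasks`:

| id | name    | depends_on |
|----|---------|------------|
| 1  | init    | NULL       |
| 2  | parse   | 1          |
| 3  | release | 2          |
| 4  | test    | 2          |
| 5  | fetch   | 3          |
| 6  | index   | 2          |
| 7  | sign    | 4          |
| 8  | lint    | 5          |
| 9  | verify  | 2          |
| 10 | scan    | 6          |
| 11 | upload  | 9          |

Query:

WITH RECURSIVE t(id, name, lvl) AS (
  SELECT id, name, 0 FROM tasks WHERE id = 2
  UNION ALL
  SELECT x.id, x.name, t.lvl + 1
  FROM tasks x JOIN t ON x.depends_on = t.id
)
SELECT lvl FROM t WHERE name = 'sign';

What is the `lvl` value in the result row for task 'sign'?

2

Base: id=2 (parse) at lvl 0.
Iteration 1: rows with depends_on in {2} -> release (id 3, lvl 1), test (id 4, lvl 1), index (id 6, lvl 1), verify (id 9, lvl 1).
Iteration 2: rows with depends_on in {3,4,6,9} -> fetch (id 5, lvl 2), sign (id 7, lvl 2), scan (id 10, lvl 2), upload (id 11, lvl 2).
Iteration 3: rows with depends_on in {5,7,10,11} -> lint (id 8, lvl 3).
Iteration 4: no rows with depends_on in {8}; recursion stops.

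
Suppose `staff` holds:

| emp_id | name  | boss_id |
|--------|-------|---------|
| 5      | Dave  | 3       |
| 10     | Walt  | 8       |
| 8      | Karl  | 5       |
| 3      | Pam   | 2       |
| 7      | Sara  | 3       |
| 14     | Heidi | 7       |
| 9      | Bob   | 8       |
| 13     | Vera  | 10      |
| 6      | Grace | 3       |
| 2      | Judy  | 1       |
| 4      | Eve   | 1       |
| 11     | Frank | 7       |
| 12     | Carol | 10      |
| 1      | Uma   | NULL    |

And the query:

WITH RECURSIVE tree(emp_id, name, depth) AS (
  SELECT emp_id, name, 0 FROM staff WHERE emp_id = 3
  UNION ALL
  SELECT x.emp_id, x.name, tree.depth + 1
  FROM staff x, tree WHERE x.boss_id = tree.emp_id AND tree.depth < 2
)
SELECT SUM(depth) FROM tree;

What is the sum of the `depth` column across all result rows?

Base: emp_id=3 (Pam) at depth 0.
Iteration 1: rows with boss_id in {3} -> Dave (id 5, depth 1), Grace (id 6, depth 1), Sara (id 7, depth 1).
Iteration 2: rows with boss_id in {5,6,7} -> Karl (id 8, depth 2), Frank (id 11, depth 2), Heidi (id 14, depth 2).
Iteration 3: depth < 2 fails for all current rows; recursion stops.
SUM(depth) = 0 + 1 + 1 + 1 + 2 + 2 + 2 = 9.

9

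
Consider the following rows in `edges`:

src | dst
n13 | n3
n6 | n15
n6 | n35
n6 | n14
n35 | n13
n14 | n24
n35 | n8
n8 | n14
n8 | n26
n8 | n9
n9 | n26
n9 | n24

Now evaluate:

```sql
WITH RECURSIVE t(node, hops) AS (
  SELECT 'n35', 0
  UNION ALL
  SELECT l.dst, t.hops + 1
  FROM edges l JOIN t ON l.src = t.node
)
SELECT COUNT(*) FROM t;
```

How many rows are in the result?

Base: (n35, hops=0).
Iteration 1: edges from {n35} -> (n13, hops=1), (n8, hops=1).
Iteration 2: edges from {n13,n8} -> (n14, hops=2), (n26, hops=2), (n3, hops=2), (n9, hops=2).
Iteration 3: edges from {n14,n26,n3,n9} -> (n24, hops=3) x2, (n26, hops=3). [UNION ALL keeps all 3 new rows, including repeats]
Iteration 4: no outgoing edges from {n24,n26}; recursion stops.
Total rows emitted: 10.

10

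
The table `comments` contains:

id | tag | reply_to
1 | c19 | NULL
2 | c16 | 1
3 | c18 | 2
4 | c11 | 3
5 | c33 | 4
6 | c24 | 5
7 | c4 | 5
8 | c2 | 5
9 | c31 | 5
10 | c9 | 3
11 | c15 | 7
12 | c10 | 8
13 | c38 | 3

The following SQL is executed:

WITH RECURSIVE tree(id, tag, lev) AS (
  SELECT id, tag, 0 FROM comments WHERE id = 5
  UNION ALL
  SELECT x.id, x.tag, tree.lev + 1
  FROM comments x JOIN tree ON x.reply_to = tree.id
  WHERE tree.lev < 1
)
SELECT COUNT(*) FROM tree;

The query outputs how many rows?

Base: id=5 (c33) at lev 0.
Iteration 1: rows with reply_to in {5} -> c24 (id 6, lev 1), c4 (id 7, lev 1), c2 (id 8, lev 1), c31 (id 9, lev 1).
Iteration 2: lev < 1 fails for all current rows; recursion stops.
Total rows emitted: 5.

5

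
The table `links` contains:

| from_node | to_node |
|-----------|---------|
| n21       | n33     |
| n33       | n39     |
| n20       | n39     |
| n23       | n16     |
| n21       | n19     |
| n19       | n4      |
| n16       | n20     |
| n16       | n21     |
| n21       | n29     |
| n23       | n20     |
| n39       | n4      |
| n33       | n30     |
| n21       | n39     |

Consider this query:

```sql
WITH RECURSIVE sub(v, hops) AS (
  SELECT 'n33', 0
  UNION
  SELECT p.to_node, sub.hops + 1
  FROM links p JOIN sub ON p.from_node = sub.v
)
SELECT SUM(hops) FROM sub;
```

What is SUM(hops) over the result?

4

Base: (n33, hops=0).
Iteration 1: edges from {n33} -> (n30, hops=1), (n39, hops=1).
Iteration 2: edges from {n30,n39} -> (n4, hops=2).
Iteration 3: no outgoing edges from {n4}; recursion stops.
SUM(hops) = 0 + 1 + 1 + 2 = 4.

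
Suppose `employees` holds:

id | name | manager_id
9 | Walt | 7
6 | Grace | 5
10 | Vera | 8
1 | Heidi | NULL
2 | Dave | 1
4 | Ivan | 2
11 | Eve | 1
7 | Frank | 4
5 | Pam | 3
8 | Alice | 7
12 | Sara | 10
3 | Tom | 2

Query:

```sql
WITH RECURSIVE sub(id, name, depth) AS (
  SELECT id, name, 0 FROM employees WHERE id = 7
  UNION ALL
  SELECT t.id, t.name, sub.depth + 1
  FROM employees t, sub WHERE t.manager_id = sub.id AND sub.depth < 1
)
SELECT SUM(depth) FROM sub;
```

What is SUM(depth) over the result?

2

Base: id=7 (Frank) at depth 0.
Iteration 1: rows with manager_id in {7} -> Alice (id 8, depth 1), Walt (id 9, depth 1).
Iteration 2: depth < 1 fails for all current rows; recursion stops.
SUM(depth) = 0 + 1 + 1 = 2.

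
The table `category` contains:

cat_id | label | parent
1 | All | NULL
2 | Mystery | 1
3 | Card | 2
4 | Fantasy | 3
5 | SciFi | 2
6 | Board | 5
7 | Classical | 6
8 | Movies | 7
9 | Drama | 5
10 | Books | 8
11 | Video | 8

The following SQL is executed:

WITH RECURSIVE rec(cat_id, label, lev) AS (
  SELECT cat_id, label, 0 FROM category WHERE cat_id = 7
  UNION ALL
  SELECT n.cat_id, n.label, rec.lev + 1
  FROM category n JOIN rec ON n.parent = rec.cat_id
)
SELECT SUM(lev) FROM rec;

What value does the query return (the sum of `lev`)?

Base: cat_id=7 (Classical) at lev 0.
Iteration 1: rows with parent in {7} -> Movies (id 8, lev 1).
Iteration 2: rows with parent in {8} -> Books (id 10, lev 2), Video (id 11, lev 2).
Iteration 3: no rows with parent in {10,11}; recursion stops.
SUM(lev) = 0 + 1 + 2 + 2 = 5.

5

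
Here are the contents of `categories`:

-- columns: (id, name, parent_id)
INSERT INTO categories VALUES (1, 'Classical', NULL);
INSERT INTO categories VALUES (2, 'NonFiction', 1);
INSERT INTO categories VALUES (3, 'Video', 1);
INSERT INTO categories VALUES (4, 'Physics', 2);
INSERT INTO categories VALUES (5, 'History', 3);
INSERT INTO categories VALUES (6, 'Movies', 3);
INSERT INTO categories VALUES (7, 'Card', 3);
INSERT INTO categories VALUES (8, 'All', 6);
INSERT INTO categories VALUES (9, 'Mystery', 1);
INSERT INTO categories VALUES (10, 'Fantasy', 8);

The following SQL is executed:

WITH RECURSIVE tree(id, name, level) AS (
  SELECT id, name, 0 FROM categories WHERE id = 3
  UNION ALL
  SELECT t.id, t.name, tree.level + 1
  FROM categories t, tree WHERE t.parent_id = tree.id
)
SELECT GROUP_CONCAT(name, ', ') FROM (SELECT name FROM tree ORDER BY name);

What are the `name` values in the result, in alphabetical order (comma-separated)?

Base: id=3 (Video) at level 0.
Iteration 1: rows with parent_id in {3} -> History (id 5, level 1), Movies (id 6, level 1), Card (id 7, level 1).
Iteration 2: rows with parent_id in {5,6,7} -> All (id 8, level 2).
Iteration 3: rows with parent_id in {8} -> Fantasy (id 10, level 3).
Iteration 4: no rows with parent_id in {10}; recursion stops.

All, Card, Fantasy, History, Movies, Video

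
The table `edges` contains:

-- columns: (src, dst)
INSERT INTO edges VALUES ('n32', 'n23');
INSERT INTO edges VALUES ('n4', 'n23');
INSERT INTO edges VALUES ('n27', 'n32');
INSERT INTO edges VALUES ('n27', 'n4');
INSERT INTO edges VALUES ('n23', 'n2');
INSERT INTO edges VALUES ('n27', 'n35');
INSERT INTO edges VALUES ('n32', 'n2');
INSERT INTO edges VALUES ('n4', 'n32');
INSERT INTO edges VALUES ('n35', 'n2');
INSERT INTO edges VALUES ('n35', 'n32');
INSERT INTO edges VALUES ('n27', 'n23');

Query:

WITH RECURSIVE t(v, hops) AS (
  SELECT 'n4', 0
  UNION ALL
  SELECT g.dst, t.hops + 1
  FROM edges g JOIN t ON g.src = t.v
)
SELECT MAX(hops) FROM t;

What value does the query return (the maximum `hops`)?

3

Base: (n4, hops=0).
Iteration 1: edges from {n4} -> (n23, hops=1), (n32, hops=1).
Iteration 2: edges from {n23,n32} -> (n2, hops=2) x2, (n23, hops=2). [UNION ALL keeps all 3 new rows, including repeats]
Iteration 3: edges from {n2,n23} -> (n2, hops=3).
Iteration 4: no outgoing edges from {n2}; recursion stops.
hops values: 0, 1, 1, 2, 2, 2, 3; the maximum is 3.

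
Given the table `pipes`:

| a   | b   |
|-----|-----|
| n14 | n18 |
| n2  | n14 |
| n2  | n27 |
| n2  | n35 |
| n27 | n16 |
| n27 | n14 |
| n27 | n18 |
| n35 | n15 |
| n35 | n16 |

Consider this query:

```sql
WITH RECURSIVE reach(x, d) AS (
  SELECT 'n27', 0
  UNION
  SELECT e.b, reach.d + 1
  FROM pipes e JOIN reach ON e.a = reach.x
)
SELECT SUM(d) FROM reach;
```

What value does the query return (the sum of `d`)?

Base: (n27, d=0).
Iteration 1: edges from {n27} -> (n14, d=1), (n16, d=1), (n18, d=1).
Iteration 2: edges from {n14,n16,n18} -> (n18, d=2).
Iteration 3: no outgoing edges from {n18}; recursion stops.
SUM(d) = 0 + 1 + 1 + 1 + 2 = 5.

5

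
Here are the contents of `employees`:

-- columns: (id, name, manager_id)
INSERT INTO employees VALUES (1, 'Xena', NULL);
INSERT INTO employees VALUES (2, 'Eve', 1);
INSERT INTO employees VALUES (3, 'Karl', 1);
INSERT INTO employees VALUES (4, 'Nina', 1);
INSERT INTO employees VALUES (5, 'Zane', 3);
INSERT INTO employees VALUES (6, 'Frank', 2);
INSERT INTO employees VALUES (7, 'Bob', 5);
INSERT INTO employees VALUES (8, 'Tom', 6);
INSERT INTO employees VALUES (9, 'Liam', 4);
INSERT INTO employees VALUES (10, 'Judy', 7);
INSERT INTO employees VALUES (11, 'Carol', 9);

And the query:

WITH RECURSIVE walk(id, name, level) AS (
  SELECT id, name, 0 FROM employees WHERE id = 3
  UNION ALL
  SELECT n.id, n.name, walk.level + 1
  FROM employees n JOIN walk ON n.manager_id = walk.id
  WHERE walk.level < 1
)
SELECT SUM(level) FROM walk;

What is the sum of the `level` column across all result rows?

1

Base: id=3 (Karl) at level 0.
Iteration 1: rows with manager_id in {3} -> Zane (id 5, level 1).
Iteration 2: level < 1 fails for all current rows; recursion stops.
SUM(level) = 0 + 1 = 1.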